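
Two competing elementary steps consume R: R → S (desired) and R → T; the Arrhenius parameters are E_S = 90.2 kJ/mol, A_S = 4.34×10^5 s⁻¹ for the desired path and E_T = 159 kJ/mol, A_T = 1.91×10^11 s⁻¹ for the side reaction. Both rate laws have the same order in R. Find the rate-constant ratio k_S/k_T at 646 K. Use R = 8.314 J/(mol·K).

0.831

With equal orders, S_{S/T} = k_S/k_T = (A_S/A_T)·exp[(E_T−E_S)/(RT)].
(E_T−E_S)/(RT) = (159−90.2)×10³/(8.314×646) = 68800/5371 = 12.81.
k_S/k_T = (4.34×10^5/1.91×10^11)·exp(12.81) = 2.272×10^-6 × 3.658×10^5 = 0.831.
Since E_S < E_T, lowering the temperature improves selectivity toward S.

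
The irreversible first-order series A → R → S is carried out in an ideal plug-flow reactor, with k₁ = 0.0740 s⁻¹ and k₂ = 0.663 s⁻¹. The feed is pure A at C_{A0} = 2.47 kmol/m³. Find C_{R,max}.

0.209 kmol/m³

At the optimum, C_{R,max}/C_{A0} = (k₁/k₂)^[k₂/(k₂−k₁)].
= (0.0740/0.663)^(0.663/(0.663−0.0740)) = (0.1116)^(1.126) = 0.08474.
C_{R,max} = 0.08474×2.47 = 0.209 kmol/m³.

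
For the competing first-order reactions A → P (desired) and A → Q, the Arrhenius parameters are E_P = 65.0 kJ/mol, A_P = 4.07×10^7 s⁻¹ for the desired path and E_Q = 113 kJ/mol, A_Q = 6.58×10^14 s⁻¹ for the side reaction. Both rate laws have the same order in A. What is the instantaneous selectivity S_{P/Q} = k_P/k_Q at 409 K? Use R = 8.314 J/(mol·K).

With equal orders, S_{P/Q} = k_P/k_Q = (A_P/A_Q)·exp[(E_Q−E_P)/(RT)].
(E_Q−E_P)/(RT) = (113−65.0)×10³/(8.314×409) = 48000/3400 = 14.12.
k_P/k_Q = (4.07×10^7/6.58×10^14)·exp(14.12) = 6.185×10^-8 × 1.350×10^6 = 0.0835.
Since E_P < E_Q, lowering the temperature improves selectivity toward P.

0.0835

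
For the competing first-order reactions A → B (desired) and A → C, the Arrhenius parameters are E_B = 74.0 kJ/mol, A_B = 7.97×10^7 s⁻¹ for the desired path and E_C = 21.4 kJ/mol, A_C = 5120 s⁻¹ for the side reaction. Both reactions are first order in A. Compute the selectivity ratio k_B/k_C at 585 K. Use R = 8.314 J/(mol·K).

With equal orders, S_{B/C} = k_B/k_C = (A_B/A_C)·exp[(E_C−E_B)/(RT)].
(E_C−E_B)/(RT) = (21.4−74.0)×10³/(8.314×585) = -52600/4864 = -10.81.
k_B/k_C = (7.97×10^7/5120)·exp(-10.81) = 15566 × 2.010×10^-5 = 0.313.
Since E_B > E_C, raising the temperature improves selectivity toward B.

0.313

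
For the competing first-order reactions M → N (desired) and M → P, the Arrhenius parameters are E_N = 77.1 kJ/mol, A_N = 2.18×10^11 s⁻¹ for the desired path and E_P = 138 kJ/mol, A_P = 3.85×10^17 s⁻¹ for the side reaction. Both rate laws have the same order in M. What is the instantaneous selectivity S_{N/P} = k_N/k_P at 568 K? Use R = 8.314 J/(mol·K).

k_N/k_P = (A_N/A_P)·exp[−(E_N−E_P)/(RT)] = (A_N/A_P)·exp[(E_P−E_N)/(RT)].
(E_P−E_N)/(RT) = (138−77.1)×10³/(8.314×568) = 60900/4722 = 12.90.
k_N/k_P = (2.18×10^11/3.85×10^17)·exp(12.90) = 5.662×10^-7 × 3.988×10^5 = 0.226.

0.226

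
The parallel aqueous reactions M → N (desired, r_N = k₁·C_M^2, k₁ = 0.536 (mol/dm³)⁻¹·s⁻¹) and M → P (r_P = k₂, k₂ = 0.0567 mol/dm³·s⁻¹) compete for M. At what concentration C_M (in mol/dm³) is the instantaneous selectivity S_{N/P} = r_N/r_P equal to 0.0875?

0.0962 mol/dm³

S_{N/P} = (k₁/k₂)·C_M^2 ⇒ C_M = (S·k₂/k₁)^(0.5).
= (0.0875×0.0567/0.536)^(0.5) = (0.009256)^(0.5) = 0.0962 mol/dm³.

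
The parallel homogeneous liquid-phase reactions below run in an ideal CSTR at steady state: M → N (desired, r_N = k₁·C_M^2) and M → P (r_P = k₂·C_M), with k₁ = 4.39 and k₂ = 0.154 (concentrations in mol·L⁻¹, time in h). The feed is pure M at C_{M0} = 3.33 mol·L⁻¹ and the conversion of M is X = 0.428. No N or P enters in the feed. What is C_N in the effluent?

Exit C_M = C_{M0}(1−X) = 3.33×0.572 = 1.905 mol·L⁻¹.
Rates in a CSTR are evaluated at the outlet concentration: r_N = 4.39×1.905^2 = 15.93, r_P = 0.154×1.905 = 0.2933.
Fraction of consumed M going to N: r_N/(r_N+r_P) = 0.9819.
C_N = 0.9819·C_{M0}·X = 0.9819×3.33×0.428 = 1.40 mol·L⁻¹.

1.40 mol·L⁻¹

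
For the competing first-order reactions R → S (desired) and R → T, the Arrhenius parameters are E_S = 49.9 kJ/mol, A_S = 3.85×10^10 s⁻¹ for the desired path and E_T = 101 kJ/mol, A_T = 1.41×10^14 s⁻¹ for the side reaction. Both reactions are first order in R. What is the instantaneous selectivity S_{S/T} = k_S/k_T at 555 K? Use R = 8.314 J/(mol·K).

17.6

k_S/k_T = (A_S/A_T)·exp[−(E_S−E_T)/(RT)] = (A_S/A_T)·exp[(E_T−E_S)/(RT)].
(E_T−E_S)/(RT) = (101−49.9)×10³/(8.314×555) = 51100/4614 = 11.07.
k_S/k_T = (3.85×10^10/1.41×10^14)·exp(11.07) = 2.730×10^-4 × 64495 = 17.6.
Since E_S < E_T, lowering the temperature improves selectivity toward S.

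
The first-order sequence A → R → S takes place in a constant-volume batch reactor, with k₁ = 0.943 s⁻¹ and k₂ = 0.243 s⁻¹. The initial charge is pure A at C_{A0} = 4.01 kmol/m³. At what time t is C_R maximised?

1.94 s

The intermediate peaks when r₁ = r₂, i.e. k₁e^(−k₁t) = k₂e^(−k₂t), giving t_opt = ln(k₂/k₁)/(k₂−k₁).
= ln(0.243/0.943)/(0.243−0.943) = ln(0.2577)/-0.7000 = -1.356/-0.7000 = 1.94 s.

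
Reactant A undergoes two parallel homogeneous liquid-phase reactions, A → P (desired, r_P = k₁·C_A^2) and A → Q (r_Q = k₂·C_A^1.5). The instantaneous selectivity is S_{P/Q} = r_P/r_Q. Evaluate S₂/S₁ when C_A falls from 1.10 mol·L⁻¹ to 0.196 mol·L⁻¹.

0.422

S_{P/Q} = (k₁/k₂)·C_A^0.5, so S₂/S₁ = (C_{A,2}/C_{A,1})^0.5.
= (0.196/1.10)^0.5 = (0.1782)^0.5 = 0.422.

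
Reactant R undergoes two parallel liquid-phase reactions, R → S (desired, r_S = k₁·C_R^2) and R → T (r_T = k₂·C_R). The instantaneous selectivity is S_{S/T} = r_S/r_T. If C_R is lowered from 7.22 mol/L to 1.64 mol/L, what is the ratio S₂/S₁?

S_{S/T} = (k₁/k₂)·C_R, so S₂/S₁ = (C_{R,2}/C_{R,1}).
= 1.64/7.22 = 0.227.

0.227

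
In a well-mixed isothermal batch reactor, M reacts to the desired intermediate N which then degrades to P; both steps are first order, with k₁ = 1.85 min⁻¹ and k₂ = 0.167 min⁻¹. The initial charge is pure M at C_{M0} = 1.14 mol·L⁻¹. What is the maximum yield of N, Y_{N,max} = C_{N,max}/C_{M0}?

For a first-order series the maximum intermediate yield is C_{N,max}/C_{M0} = (k₁/k₂)^[k₂/(k₂−k₁)].
= (1.85/0.167)^(0.167/(0.167−1.85)) = (11.08)^(-0.09923) = 0.7877.

0.788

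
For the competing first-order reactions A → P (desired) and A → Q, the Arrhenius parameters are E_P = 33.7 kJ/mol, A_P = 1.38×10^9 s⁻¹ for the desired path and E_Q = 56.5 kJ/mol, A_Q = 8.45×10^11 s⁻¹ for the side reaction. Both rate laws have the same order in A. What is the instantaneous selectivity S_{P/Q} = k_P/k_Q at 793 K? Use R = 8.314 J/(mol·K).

k_P/k_Q = (A_P/A_Q)·exp[−(E_P−E_Q)/(RT)] = (A_P/A_Q)·exp[(E_Q−E_P)/(RT)].
(E_Q−E_P)/(RT) = (56.5−33.7)×10³/(8.314×793) = 22800/6593 = 3.458.
k_P/k_Q = (1.38×10^9/8.45×10^11)·exp(3.458) = 0.001633 × 31.76 = 0.0519.
Since E_P < E_Q, lowering the temperature improves selectivity toward P.

0.0519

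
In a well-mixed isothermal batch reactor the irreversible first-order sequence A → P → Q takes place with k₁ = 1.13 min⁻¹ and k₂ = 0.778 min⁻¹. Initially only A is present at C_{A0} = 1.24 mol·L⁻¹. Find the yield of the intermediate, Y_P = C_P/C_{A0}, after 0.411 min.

Solving the coupled first-order balances gives C_P(t) = [k₁/(k₂−k₁)]·C_{A0}·(e^(−k₁t) − e^(−k₂t)).
e^(−k₁t) = e^(−1.13×0.411) = e^(−0.4644) = 0.6285; e^(−k₂t) = e^(−0.3198) = 0.7263.
C_P = 1.13×1.24/(0.778−1.13) × (0.6285−0.7263) = (-3.981)×(-0.09783) = 0.3894 mol·L⁻¹.
Y_P = C_P/C_{A0} = 0.3894/1.24 = 0.314.

0.314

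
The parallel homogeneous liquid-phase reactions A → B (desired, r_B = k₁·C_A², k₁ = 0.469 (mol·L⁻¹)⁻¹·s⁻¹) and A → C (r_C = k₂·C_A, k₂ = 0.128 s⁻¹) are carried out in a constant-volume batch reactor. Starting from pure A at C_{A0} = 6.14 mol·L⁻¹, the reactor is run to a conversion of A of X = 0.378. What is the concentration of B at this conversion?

C_A = C_{A0}(1−X) = 3.819 mol·L⁻¹.
Along a PFR/batch, dC_C/dC_A = −r_C/(r_B+r_C) = −k₂/(k₂+k₁·C_A).
Integrating from C_{A0} to C_A: C_C = (0.128/0.469)·ln[(0.128+0.469·6.14)/(0.128+0.469·3.82)] = 0.2729·ln(3.008/1.919) = 0.1226 mol·L⁻¹.
Then C_B = (C_{A0}−C_A) − C_C = 2.321 − 0.1226 = 2.198 mol·L⁻¹.

2.20 mol·L⁻¹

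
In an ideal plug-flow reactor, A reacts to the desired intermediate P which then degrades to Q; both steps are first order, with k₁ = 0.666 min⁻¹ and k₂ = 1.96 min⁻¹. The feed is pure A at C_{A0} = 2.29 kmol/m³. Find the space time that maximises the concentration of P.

For first-order series the maximum of C_P occurs at τ_opt = ln(k₂/k₁)/(k₂−k₁).
= ln(1.96/0.666)/(1.96−0.666) = ln(2.943)/1.294 = 1.079/1.294 = 0.834 min.

0.834 min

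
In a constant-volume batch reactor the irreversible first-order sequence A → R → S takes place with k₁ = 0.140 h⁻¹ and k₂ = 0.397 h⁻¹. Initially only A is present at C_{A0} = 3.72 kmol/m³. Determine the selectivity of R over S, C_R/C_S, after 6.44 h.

For first-order series with pure A initially, C_R(t) = k₁C_{A0}/(k₂−k₁)·(e^(−k₁t) − e^(−k₂t)).
e^(−k₁t) = e^(−0.140×6.44) = e^(−0.9016) = 0.4059; e^(−k₂t) = e^(−2.557) = 0.07756.
C_R = 0.140×3.72/(0.397−0.140) × (0.4059−0.07756) = 2.026×0.3284 = 0.6654 kmol/m³.
C_A = C_{A0}e^(−k₁t) = 1.510 kmol/m³, so C_S = C_{A0}−C_A−C_R = 1.545 kmol/m³; C_R/C_S = 0.431.

0.431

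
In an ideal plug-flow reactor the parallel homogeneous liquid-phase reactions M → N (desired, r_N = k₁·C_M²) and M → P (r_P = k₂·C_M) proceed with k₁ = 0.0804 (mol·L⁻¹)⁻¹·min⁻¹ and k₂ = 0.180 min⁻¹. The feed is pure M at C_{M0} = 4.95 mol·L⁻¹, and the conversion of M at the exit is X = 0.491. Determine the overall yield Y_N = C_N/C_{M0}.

C_M = C_{M0}(1−X) = 2.520 mol·L⁻¹.
Along a PFR/batch, dC_P/dC_M = −r_P/(r_N+r_P) = −k₂/(k₂+k₁·C_M).
Integrating from C_{M0} to C_M: C_P = (0.180/0.0804)·ln[(0.180+0.0804·4.95)/(0.180+0.0804·2.52)] = 2.239·ln(0.5780/0.3826) = 0.9238 mol·L⁻¹.
Then C_N = (C_{M0}−C_M) − C_P = 2.430 − 0.9238 = 1.507 mol·L⁻¹.
Y_N = C_N/C_{M0} = 1.507/4.95 = 0.304.

0.304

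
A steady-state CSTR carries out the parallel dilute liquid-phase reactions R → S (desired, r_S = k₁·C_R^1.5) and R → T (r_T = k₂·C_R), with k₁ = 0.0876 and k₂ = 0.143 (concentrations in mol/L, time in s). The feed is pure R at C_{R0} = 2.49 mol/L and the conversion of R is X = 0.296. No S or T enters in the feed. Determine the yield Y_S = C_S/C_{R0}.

0.133

Exit C_R = C_{R0}(1−X) = 2.49×0.704 = 1.753 mol/L.
In a CSTR the entire volume is at exit conditions, so r_S = 0.0876×1.753^1.5 = 0.2033 and r_T = 0.143×1.753 = 0.2507.
Fraction of consumed R going to S: r_S/(r_S+r_T) = 0.4478.
C_S = 0.4478·C_{R0}·X = 0.4478×2.49×0.296 = 0.330 mol/L; Y_S = C_S/C_{R0} = 0.133.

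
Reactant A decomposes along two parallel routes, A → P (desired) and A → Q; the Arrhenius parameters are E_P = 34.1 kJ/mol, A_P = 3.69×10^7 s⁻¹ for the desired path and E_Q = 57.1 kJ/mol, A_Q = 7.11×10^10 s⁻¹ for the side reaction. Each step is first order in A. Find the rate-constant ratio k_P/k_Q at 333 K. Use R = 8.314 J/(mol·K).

With equal orders, S_{P/Q} = k_P/k_Q = (A_P/A_Q)·exp[(E_Q−E_P)/(RT)].
(E_Q−E_P)/(RT) = (57.1−34.1)×10³/(8.314×333) = 23000/2769 = 8.308.
k_P/k_Q = (3.69×10^7/7.11×10^10)·exp(8.308) = 5.190×10^-4 × 4054 = 2.10.
Since E_P < E_Q, lowering the temperature improves selectivity toward P.

2.10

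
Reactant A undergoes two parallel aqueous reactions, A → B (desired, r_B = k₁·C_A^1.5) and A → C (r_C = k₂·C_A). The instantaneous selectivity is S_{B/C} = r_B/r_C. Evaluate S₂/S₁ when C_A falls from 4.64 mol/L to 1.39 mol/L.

0.547

S_{B/C} = (k₁/k₂)·C_A^0.5, so S₂/S₁ = (C_{A,2}/C_{A,1})^0.5.
= (1.39/4.64)^0.5 = (0.2996)^0.5 = 0.547.
Selectivity toward B falls as C_A falls — high-concentration operation is favoured.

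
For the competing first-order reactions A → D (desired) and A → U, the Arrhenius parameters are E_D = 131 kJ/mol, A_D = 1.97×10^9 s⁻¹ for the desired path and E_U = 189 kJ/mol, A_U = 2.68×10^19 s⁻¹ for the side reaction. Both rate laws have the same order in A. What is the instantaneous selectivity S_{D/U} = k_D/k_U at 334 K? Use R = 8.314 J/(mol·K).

0.0866

Since both paths have the same order in A, the concentration cancels and S_{D/U} = k_D/k_U = (A_D/A_U)·exp[(E_U−E_D)/(RT)].
(E_U−E_D)/(RT) = (189−131)×10³/(8.314×334) = 58000/2777 = 20.89.
k_D/k_U = (1.97×10^9/2.68×10^19)·exp(20.89) = 7.351×10^-11 × 1.178×10^9 = 0.0866.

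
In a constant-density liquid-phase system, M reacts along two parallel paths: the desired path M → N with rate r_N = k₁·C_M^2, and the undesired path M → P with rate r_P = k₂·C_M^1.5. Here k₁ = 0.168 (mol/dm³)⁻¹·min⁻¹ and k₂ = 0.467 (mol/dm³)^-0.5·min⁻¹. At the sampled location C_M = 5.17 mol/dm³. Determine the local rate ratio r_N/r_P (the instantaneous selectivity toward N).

S_{N/P} = r_N/r_P = (k₁·C_M^2)/(k₂·C_M^1.5) = (k₁/k₂)·C_M^0.5.
= (0.168×5.170^2) / (0.467×5.170^1.5) = 4.490/5.490 = 0.818.
Since the desired path is higher order in M, keeping C_M high (PFR or concentrated feed) favours N.

0.818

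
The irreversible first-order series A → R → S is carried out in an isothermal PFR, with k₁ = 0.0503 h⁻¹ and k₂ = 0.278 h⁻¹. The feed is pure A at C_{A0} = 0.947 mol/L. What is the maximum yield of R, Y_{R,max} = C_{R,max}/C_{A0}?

For a first-order series the maximum intermediate yield is C_{R,max}/C_{A0} = (k₁/k₂)^[k₂/(k₂−k₁)].
= (0.0503/0.278)^(0.278/(0.278−0.0503)) = (0.1809)^(1.221) = 0.1240.

0.124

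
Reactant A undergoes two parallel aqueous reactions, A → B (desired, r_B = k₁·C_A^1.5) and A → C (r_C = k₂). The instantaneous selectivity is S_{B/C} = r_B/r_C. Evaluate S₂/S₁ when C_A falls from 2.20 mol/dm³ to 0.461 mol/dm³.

0.0959

S_{B/C} = (k₁/k₂)·C_A^1.5, so S₂/S₁ = (C_{A,2}/C_{A,1})^1.5.
= (0.461/2.20)^1.5 = (0.2095)^1.5 = 0.0959.
Selectivity toward B falls as C_A falls — high-concentration operation is favoured.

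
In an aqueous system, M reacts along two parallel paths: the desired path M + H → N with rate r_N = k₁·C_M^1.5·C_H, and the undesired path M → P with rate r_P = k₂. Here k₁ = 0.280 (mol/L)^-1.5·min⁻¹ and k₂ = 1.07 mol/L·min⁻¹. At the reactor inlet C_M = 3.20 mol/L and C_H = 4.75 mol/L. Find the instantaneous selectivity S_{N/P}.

7.12

S_{N/P} = r_N/r_P = (k₁·C_M^1.5·C_H)/(k₂) = (k₁/k₂)·C_M^1.5·C_H.
= (0.280×3.200^1.5×4.750) / (1.07) = 7.613/1.070 = 7.12.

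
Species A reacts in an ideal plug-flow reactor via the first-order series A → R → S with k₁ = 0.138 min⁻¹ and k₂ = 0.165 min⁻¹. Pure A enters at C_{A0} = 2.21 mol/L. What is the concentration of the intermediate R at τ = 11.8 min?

For first-order series with pure A initially, C_R(τ) = k₁C_{A0}/(k₂−k₁)·(e^(−k₁τ) − e^(−k₂τ)).
e^(−k₁τ) = e^(−0.138×11.8) = e^(−1.628) = 0.1962; e^(−k₂τ) = e^(−1.947) = 0.1427.
C_R = 0.138×2.21/(0.165−0.138) × (0.1962−0.1427) = 11.30×0.05354 = 0.6048 mol/L.

0.605 mol/L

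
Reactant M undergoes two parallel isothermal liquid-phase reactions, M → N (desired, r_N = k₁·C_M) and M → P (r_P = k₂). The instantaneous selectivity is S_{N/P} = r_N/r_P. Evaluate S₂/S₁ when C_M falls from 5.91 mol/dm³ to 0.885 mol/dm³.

0.150

S_{N/P} = (k₁/k₂)·C_M, so S₂/S₁ = (C_{M,2}/C_{M,1}).
= 0.885/5.91 = 0.150.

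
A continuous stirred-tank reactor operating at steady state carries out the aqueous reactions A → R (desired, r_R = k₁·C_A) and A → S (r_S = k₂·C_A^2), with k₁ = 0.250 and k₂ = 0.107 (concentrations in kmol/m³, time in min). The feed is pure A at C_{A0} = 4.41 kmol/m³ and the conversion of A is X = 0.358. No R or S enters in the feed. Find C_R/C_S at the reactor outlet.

0.825

Exit C_A = C_{A0}(1−X) = 4.41×0.642 = 2.831 kmol/m³.
Rates in a CSTR are evaluated at the outlet concentration: r_R = 0.250×2.831 = 0.7078, r_S = 0.107×2.831^2 = 0.8577.
Overall selectivity = C_R/C_S = r_Rτ/(r_Sτ) = r_R/r_S = 0.825.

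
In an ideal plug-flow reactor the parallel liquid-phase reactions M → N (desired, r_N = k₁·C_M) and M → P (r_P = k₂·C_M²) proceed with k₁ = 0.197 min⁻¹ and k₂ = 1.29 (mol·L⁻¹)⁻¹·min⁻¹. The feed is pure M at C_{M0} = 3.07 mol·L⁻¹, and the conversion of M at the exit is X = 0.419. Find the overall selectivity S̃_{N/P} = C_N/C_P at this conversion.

C_M = C_{M0}(1−X) = 1.784 mol·L⁻¹.
Along a PFR/batch, dC_N/dC_M = −r_N/(r_N+r_P) = −k₁/(k₁+k₂·C_M).
Integrating from C_{M0} to C_M: C_N = (0.197/1.29)·ln[(0.197+1.29·3.07)/(0.197+1.29·1.78)] = 0.1527·ln(4.157/2.498) = 0.07779 mol·L⁻¹.
C_P = (C_{M0}−C_M)−C_N = 1.209 mol·L⁻¹; S̃_{N/P} = 0.07779/1.209 = 0.0644.

0.0644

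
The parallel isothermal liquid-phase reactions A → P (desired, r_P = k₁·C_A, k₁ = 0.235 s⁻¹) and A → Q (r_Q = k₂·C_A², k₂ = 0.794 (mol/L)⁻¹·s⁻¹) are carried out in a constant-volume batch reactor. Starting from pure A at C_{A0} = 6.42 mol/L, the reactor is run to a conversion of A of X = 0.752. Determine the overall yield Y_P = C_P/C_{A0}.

C_A = C_{A0}(1−X) = 1.592 mol/L.
Along a PFR/batch, dC_P/dC_A = −r_P/(r_P+r_Q) = −k₁/(k₁+k₂·C_A).
Integrating from C_{A0} to C_A: C_P = (0.235/0.794)·ln[(0.235+0.794·6.42)/(0.235+0.794·1.59)] = 0.2960·ln(5.332/1.499) = 0.3756 mol/L.
Y_P = C_P/C_{A0} = 0.3756/6.42 = 0.0585.

0.0585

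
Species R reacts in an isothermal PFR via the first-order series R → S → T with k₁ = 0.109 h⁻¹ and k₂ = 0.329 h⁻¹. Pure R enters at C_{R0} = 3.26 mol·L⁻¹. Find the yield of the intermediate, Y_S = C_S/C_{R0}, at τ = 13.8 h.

0.105

Solving the coupled first-order balances gives C_S(τ) = [k₁/(k₂−k₁)]·C_{R0}·(e^(−k₁τ) − e^(−k₂τ)).
e^(−k₁τ) = e^(−0.109×13.8) = e^(−1.504) = 0.2222; e^(−k₂τ) = e^(−4.540) = 0.01067.
C_S = 0.109×3.26/(0.329−0.109) × (0.2222−0.01067) = 1.615×0.2115 = 0.3416 mol·L⁻¹.
Y_S = C_S/C_{R0} = 0.3416/3.26 = 0.105.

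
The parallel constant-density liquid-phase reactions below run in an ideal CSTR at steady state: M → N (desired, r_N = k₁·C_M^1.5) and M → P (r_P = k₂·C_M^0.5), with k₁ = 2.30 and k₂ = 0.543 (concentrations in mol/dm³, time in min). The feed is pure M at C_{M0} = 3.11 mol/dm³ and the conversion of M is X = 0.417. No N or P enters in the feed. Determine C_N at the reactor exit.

1.15 mol/dm³

Exit C_M = C_{M0}(1−X) = 3.11×0.583 = 1.813 mol/dm³.
Rates in a CSTR are evaluated at the outlet concentration: r_N = 2.30×1.813^1.5 = 5.615, r_P = 0.543×1.813^0.5 = 0.7312.
Fraction of consumed M going to N: r_N/(r_N+r_P) = 0.8848.
C_N = 0.8848·C_{M0}·X = 0.8848×3.11×0.417 = 1.15 mol/dm³.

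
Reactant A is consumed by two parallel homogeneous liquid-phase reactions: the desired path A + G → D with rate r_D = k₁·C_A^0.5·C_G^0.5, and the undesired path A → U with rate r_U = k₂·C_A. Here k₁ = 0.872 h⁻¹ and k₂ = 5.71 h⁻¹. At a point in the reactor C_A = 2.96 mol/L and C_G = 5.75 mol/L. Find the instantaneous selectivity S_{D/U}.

S_{D/U} = r_D/r_U = (k₁·C_A^0.5·C_G^0.5)/(k₂·C_A) = (k₁/k₂)·C_A^-0.5·C_G^0.5.
= (0.872×2.960^0.5×5.750^0.5) / (5.71×2.960) = 3.597/16.90 = 0.213.
The undesired path is higher order in A, so low C_A (CSTR or dilute feed) favours D.

0.213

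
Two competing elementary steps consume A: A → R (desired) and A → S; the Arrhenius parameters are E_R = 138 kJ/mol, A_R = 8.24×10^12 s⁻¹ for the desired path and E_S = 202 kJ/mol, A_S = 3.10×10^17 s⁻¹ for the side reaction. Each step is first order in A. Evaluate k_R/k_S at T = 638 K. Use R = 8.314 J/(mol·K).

Since both paths have the same order in A, the concentration cancels and S_{R/S} = k_R/k_S = (A_R/A_S)·exp[(E_S−E_R)/(RT)].
(E_S−E_R)/(RT) = (202−138)×10³/(8.314×638) = 64000/5304 = 12.07.
k_R/k_S = (8.24×10^12/3.10×10^17)·exp(12.07) = 2.658×10^-5 × 1.738×10^5 = 4.62.

4.62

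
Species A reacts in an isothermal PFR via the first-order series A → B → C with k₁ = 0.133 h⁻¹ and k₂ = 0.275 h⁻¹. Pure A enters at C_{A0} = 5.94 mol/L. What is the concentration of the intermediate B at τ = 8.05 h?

1.30 mol/L

Solving the coupled first-order balances gives C_B(τ) = [k₁/(k₂−k₁)]·C_{A0}·(e^(−k₁τ) − e^(−k₂τ)).
e^(−k₁τ) = e^(−0.133×8.05) = e^(−1.071) = 0.3428; e^(−k₂τ) = e^(−2.214) = 0.1093.
C_B = 0.133×5.94/(0.275−0.133) × (0.3428−0.1093) = 5.564×0.2335 = 1.299 mol/L.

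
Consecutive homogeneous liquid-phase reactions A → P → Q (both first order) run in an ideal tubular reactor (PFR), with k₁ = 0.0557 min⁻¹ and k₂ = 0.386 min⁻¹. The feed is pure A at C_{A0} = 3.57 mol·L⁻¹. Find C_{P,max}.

At the optimum, C_{P,max}/C_{A0} = (k₁/k₂)^[k₂/(k₂−k₁)].
= (0.0557/0.386)^(0.386/(0.386−0.0557)) = (0.1443)^(1.169) = 0.1041.
C_{P,max} = 0.1041×3.57 = 0.372 mol·L⁻¹.

0.372 mol·L⁻¹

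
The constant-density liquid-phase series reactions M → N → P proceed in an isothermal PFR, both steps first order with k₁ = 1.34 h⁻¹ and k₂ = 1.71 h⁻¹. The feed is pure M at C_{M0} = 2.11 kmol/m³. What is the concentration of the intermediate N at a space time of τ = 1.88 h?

0.308 kmol/m³

The intermediate concentration in a first-order A→B→C sequence is C_N = k₁C_{M0}(e^(−k₁τ) − e^(−k₂τ))/(k₂−k₁).
e^(−k₁τ) = e^(−1.34×1.88) = e^(−2.519) = 0.08052; e^(−k₂τ) = e^(−3.215) = 0.04016.
C_N = 1.34×2.11/(1.71−1.34) × (0.08052−0.04016) = 7.642×0.04036 = 0.3084 kmol/m³.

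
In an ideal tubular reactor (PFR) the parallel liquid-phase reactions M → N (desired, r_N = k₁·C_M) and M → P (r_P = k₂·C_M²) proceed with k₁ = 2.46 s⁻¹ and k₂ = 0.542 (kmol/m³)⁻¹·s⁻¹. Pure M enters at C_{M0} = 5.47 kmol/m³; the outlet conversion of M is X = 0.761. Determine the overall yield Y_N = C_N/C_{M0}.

0.446

C_M = C_{M0}(1−X) = 1.307 kmol/m³.
Along a PFR/batch, dC_N/dC_M = −r_N/(r_N+r_P) = −k₁/(k₁+k₂·C_M).
Integrating from C_{M0} to C_M: C_N = (2.46/0.542)·ln[(2.46+0.542·5.47)/(2.46+0.542·1.31)] = 4.539·ln(5.425/3.169) = 2.440 kmol/m³.
Y_N = C_N/C_{M0} = 2.440/5.47 = 0.446.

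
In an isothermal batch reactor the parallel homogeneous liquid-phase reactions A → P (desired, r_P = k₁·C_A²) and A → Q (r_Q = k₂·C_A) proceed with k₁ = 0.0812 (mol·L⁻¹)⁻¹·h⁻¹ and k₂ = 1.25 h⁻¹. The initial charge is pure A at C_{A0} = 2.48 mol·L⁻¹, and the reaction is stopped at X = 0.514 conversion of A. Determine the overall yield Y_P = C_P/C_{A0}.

0.0547

C_A = C_{A0}(1−X) = 1.205 mol·L⁻¹.
Along a PFR/batch, dC_Q/dC_A = −r_Q/(r_P+r_Q) = −k₂/(k₂+k₁·C_A).
Integrating from C_{A0} to C_A: C_Q = (1.25/0.0812)·ln[(1.25+0.0812·2.48)/(1.25+0.0812·1.21)] = 15.39·ln(1.451/1.348) = 1.139 mol·L⁻¹.
Then C_P = (C_{A0}−C_A) − C_Q = 1.275 − 1.139 = 0.1358 mol·L⁻¹.
Y_P = C_P/C_{A0} = 0.1358/2.48 = 0.0547.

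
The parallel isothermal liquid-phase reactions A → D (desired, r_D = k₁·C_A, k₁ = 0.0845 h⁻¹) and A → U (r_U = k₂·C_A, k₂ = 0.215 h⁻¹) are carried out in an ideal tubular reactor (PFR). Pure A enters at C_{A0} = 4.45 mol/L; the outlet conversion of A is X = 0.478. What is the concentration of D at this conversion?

0.600 mol/L

C_A = C_{A0}(1−X) = 2.323 mol/L.
Both paths are first order in A, so the instantaneous fraction to D is constant: dC_D/d(−C_A) = k₁/(k₁+k₂) = 0.2821.
C_D = 0.2821·(C_{A0}−C_A) = 0.2821×2.127 = 0.600 mol/L.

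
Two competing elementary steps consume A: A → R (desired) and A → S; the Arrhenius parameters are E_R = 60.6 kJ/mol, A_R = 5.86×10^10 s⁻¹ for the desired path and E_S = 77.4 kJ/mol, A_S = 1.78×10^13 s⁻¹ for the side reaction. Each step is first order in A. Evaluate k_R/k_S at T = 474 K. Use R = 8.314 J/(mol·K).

With equal orders, S_{R/S} = k_R/k_S = (A_R/A_S)·exp[(E_S−E_R)/(RT)].
(E_S−E_R)/(RT) = (77.4−60.6)×10³/(8.314×474) = 16800/3941 = 4.263.
k_R/k_S = (5.86×10^10/1.78×10^13)·exp(4.263) = 0.003292 × 71.03 = 0.234.

0.234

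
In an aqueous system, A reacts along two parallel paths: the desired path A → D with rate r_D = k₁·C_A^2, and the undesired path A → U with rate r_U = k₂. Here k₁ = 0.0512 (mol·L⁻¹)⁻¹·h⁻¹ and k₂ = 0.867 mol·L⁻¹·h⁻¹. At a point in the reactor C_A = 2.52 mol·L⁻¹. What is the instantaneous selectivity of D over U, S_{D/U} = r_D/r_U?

S_{D/U} = r_D/r_U = (k₁·C_A^2)/(k₂) = (k₁/k₂)·C_A^2.
= (0.0512×2.520^2) / (0.867) = 0.3251/0.8670 = 0.375.
Since the desired path is higher order in A, keeping C_A high (PFR or concentrated feed) favours D.

0.375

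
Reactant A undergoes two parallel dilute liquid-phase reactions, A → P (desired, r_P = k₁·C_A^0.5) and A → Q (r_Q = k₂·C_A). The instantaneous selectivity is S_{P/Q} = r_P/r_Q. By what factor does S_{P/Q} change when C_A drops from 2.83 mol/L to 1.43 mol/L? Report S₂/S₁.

S_{P/Q} = (k₁/k₂)·C_A^-0.5, so S₂/S₁ = (C_{A,2}/C_{A,1})^-0.5.
= (1.43/2.83)^(-0.5) = (0.5053)^(-0.5) = 1.41.
Selectivity toward P rises as C_A falls — low-concentration operation is favoured.

1.41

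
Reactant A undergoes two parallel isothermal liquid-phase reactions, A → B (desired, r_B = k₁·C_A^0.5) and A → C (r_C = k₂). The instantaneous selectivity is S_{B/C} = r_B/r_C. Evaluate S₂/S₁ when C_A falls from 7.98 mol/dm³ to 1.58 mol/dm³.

0.445

S_{B/C} = (k₁/k₂)·C_A^0.5, so S₂/S₁ = (C_{A,2}/C_{A,1})^0.5.
= (1.58/7.98)^0.5 = (0.1980)^0.5 = 0.445.
Selectivity toward B falls as C_A falls — high-concentration operation is favoured.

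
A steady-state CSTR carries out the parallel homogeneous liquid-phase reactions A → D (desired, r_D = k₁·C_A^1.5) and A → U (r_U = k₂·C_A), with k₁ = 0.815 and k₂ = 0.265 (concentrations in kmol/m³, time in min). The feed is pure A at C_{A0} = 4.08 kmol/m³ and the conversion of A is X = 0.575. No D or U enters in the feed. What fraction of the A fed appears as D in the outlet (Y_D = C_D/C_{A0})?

Exit C_A = C_{A0}(1−X) = 4.08×0.425 = 1.734 kmol/m³.
Rates in a CSTR are evaluated at the outlet concentration: r_D = 0.815×1.734^1.5 = 1.861, r_U = 0.265×1.734 = 0.4595.
Fraction of consumed A going to D: r_D/(r_D+r_U) = 0.8020.
C_D = 0.8020·C_{A0}·X = 0.8020×4.08×0.575 = 1.88 kmol/m³; Y_D = C_D/C_{A0} = 0.461.

0.461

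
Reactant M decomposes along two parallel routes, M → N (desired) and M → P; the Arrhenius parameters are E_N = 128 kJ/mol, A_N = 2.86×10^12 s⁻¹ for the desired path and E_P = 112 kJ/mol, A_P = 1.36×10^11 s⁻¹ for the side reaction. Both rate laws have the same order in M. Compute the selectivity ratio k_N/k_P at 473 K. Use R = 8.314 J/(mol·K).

0.360

k_N/k_P = (A_N/A_P)·exp[−(E_N−E_P)/(RT)] = (A_N/A_P)·exp[(E_P−E_N)/(RT)].
(E_P−E_N)/(RT) = (112−128)×10³/(8.314×473) = -16000/3933 = -4.069.
k_N/k_P = (2.86×10^12/1.36×10^11)·exp(-4.069) = 21.03 × 0.01710 = 0.360.
Since E_N > E_P, raising the temperature improves selectivity toward N.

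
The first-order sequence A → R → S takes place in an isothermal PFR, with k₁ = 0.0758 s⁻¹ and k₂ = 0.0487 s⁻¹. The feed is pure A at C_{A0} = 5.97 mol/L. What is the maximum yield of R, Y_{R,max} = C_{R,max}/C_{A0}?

At the optimum, C_{R,max}/C_{A0} = (k₁/k₂)^[k₂/(k₂−k₁)].
= (0.0758/0.0487)^(0.0487/(0.0487−0.0758)) = (1.556)^(-1.797) = 0.4516.

0.452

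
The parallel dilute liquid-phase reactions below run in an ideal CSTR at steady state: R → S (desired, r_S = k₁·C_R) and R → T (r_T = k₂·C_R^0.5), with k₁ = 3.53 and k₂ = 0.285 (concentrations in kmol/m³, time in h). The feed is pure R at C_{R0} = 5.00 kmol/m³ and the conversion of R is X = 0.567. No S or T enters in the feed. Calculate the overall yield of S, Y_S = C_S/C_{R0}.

Exit C_R = C_{R0}(1−X) = 5.00×0.433 = 2.165 kmol/m³.
In a CSTR the entire volume is at exit conditions, so r_S = 3.53×2.165 = 7.642 and r_T = 0.285×2.165^0.5 = 0.4193.
Fraction of consumed R going to S: r_S/(r_S+r_T) = 0.9480.
C_S = 0.9480·C_{R0}·X = 0.9480×5.00×0.567 = 2.69 kmol/m³; Y_S = C_S/C_{R0} = 0.538.

0.538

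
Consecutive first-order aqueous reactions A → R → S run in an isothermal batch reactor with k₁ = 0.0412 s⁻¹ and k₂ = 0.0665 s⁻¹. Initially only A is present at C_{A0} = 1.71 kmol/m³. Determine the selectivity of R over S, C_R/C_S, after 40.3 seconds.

Solving the coupled first-order balances gives C_R(t) = [k₁/(k₂−k₁)]·C_{A0}·(e^(−k₁t) − e^(−k₂t)).
e^(−k₁t) = e^(−0.0412×40.3) = e^(−1.660) = 0.1901; e^(−k₂t) = e^(−2.680) = 0.06857.
C_R = 0.0412×1.71/(0.0665−0.0412) × (0.1901−0.06857) = 2.785×0.1215 = 0.3383 kmol/m³.
C_A = C_{A0}e^(−k₁t) = 0.3250 kmol/m³, so C_S = C_{A0}−C_A−C_R = 1.047 kmol/m³; C_R/C_S = 0.323.

0.323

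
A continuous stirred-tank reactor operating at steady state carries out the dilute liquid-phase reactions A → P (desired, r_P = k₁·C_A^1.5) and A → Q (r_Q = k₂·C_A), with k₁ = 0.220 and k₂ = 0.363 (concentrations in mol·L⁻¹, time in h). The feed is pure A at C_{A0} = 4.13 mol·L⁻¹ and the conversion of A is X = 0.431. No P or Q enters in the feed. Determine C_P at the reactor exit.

Exit C_A = C_{A0}(1−X) = 4.13×0.569 = 2.350 mol·L⁻¹.
Rates in a CSTR are evaluated at the outlet concentration: r_P = 0.220×2.350^1.5 = 0.7925, r_Q = 0.363×2.350 = 0.8530.
Fraction of consumed A going to P: r_P/(r_P+r_Q) = 0.4816.
C_P = 0.4816·C_{A0}·X = 0.4816×4.13×0.431 = 0.857 mol·L⁻¹.

0.857 mol·L⁻¹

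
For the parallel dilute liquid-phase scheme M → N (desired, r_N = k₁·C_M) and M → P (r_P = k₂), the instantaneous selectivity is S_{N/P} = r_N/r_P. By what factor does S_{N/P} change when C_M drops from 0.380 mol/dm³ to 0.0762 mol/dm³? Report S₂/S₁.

S_{N/P} = (k₁/k₂)·C_M, so S₂/S₁ = (C_{M,2}/C_{M,1}).
= 0.0762/0.380 = 0.201.
Selectivity toward N falls as C_M falls — high-concentration operation is favoured.

0.201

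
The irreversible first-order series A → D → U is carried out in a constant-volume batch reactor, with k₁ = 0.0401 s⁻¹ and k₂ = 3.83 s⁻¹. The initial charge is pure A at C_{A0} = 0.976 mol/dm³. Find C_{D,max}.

0.00974 mol/dm³

At the optimum, C_{D,max}/C_{A0} = (k₁/k₂)^[k₂/(k₂−k₁)].
= (0.0401/3.83)^(3.83/(3.83−0.0401)) = (0.01047)^(1.011) = 0.009977.
C_{D,max} = 0.009977×0.976 = 0.00974 mol/dm³.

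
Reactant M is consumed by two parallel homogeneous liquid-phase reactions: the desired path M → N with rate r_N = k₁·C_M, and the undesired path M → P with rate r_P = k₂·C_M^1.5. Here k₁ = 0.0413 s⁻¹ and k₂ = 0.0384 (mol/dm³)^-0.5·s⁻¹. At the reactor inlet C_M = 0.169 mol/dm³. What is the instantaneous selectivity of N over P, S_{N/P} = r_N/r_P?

2.62

S_{N/P} = r_N/r_P = (k₁·C_M)/(k₂·C_M^1.5) = (k₁/k₂)·C_M^-0.5.
= (0.0413×0.1690) / (0.0384×0.1690^1.5) = 0.006980/0.002668 = 2.62.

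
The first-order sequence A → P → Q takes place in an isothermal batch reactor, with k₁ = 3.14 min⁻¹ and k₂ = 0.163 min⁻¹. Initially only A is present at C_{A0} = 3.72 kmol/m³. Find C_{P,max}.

3.16 kmol/m³

At the optimum, C_{P,max}/C_{A0} = (k₁/k₂)^[k₂/(k₂−k₁)].
= (3.14/0.163)^(0.163/(0.163−3.14)) = (19.26)^(-0.05475) = 0.8505.
C_{P,max} = 0.8505×3.72 = 3.16 kmol/m³.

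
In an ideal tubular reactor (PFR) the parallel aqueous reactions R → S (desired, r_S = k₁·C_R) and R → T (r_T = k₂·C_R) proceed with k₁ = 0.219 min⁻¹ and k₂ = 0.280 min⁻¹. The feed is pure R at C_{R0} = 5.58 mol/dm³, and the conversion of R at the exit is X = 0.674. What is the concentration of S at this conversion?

1.65 mol/dm³

C_R = C_{R0}(1−X) = 1.819 mol/dm³.
Both paths are first order in R, so the instantaneous fraction to S is constant: dC_S/d(−C_R) = k₁/(k₁+k₂) = 0.4389.
C_S = 0.4389·(C_{R0}−C_R) = 0.4389×3.761 = 1.65 mol/dm³.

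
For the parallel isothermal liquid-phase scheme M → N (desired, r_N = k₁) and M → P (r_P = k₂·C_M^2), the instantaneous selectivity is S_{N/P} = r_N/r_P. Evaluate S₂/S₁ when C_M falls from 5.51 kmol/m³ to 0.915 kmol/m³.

S_{N/P} = (k₁/k₂)·C_M^-2, so S₂/S₁ = (C_{M,2}/C_{M,1})^-2.
= (0.915/5.51)^(-2) = (0.1661)^(-2) = 36.3.

36.3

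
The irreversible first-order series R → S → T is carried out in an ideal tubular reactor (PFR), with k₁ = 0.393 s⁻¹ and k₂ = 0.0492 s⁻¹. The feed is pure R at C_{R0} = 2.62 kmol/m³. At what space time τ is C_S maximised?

6.04 s

Setting dC_S/dτ = 0 gives τ_opt = ln(k₂/k₁)/(k₂−k₁).
= ln(0.0492/0.393)/(0.0492−0.393) = ln(0.1252)/-0.3438 = -2.078/-0.3438 = 6.04 s.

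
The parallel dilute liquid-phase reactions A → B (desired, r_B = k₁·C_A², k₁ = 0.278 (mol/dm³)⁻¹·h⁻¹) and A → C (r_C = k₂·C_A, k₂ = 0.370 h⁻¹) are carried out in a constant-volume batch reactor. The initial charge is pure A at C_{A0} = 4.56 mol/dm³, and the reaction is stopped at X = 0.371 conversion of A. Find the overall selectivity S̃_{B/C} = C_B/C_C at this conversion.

C_A = C_{A0}(1−X) = 2.868 mol/dm³.
Along a PFR/batch, dC_C/dC_A = −r_C/(r_B+r_C) = −k₂/(k₂+k₁·C_A).
Integrating from C_{A0} to C_A: C_C = (0.370/0.278)·ln[(0.370+0.278·4.56)/(0.370+0.278·2.87)] = 1.331·ln(1.638/1.167) = 0.4506 mol/dm³.
Then C_B = (C_{A0}−C_A) − C_C = 1.692 − 0.4506 = 1.241 mol/dm³.
S̃_{B/C} = C_B/C_C = 1.241/0.4506 = 2.75.

2.75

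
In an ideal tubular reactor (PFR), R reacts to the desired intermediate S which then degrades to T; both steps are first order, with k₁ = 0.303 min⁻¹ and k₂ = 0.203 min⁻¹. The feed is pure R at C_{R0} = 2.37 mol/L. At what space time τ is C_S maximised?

4.01 min

For first-order series the maximum of C_S occurs at τ_opt = ln(k₂/k₁)/(k₂−k₁).
= ln(0.203/0.303)/(0.203−0.303) = ln(0.6700)/-0.1000 = -0.4005/-0.1000 = 4.01 min.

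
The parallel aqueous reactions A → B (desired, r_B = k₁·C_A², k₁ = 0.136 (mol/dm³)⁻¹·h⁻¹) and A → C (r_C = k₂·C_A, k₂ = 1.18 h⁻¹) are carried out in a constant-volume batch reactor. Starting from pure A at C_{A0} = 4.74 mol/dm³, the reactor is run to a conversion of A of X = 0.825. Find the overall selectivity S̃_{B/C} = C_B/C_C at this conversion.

C_A = C_{A0}(1−X) = 0.8295 mol/dm³.
Along a PFR/batch, dC_C/dC_A = −r_C/(r_B+r_C) = −k₂/(k₂+k₁·C_A).
Integrating from C_{A0} to C_A: C_C = (1.18/0.136)·ln[(1.18+0.136·4.74)/(1.18+0.136·0.830)] = 8.676·ln(1.825/1.293) = 2.990 mol/dm³.
Then C_B = (C_{A0}−C_A) − C_C = 3.910 − 2.990 = 0.9209 mol/dm³.
S̃_{B/C} = C_B/C_C = 0.9209/2.990 = 0.308.

0.308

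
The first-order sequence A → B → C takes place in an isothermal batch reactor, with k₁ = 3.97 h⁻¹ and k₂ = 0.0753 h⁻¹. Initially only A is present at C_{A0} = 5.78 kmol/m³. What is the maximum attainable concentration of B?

5.35 kmol/m³

For a first-order series the maximum intermediate yield is C_{B,max}/C_{A0} = (k₁/k₂)^[k₂/(k₂−k₁)].
= (3.97/0.0753)^(0.0753/(0.0753−3.97)) = (52.72)^(-0.01933) = 0.9262.
C_{B,max} = 0.9262×5.78 = 5.35 kmol/m³.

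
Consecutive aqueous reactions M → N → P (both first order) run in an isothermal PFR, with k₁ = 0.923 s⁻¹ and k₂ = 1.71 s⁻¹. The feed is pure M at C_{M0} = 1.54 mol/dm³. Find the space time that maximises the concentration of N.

The intermediate peaks when r₁ = r₂, i.e. k₁e^(−k₁τ) = k₂e^(−k₂τ), giving τ_opt = ln(k₂/k₁)/(k₂−k₁).
= ln(1.71/0.923)/(1.71−0.923) = ln(1.853)/0.7870 = 0.6166/0.7870 = 0.784 s.

0.784 s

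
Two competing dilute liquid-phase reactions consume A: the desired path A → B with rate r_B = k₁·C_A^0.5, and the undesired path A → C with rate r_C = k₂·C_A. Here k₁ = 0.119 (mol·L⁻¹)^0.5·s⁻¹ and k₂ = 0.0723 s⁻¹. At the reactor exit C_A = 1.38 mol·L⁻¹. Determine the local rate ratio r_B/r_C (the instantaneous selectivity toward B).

S_{B/C} = r_B/r_C = (k₁·C_A^0.5)/(k₂·C_A) = (k₁/k₂)·C_A^-0.5.
= (0.119×1.380^0.5) / (0.0723×1.380) = 0.1398/0.09977 = 1.40.

1.40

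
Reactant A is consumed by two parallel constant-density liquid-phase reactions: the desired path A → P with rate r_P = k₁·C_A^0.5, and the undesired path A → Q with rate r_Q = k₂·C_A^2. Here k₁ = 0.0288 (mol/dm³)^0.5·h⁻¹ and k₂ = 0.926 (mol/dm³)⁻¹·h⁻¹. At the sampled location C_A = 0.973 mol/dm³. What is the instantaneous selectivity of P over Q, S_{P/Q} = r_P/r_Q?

0.0324

S_{P/Q} = r_P/r_Q = (k₁·C_A^0.5)/(k₂·C_A^2) = (k₁/k₂)·C_A^-1.5.
= (0.0288×0.9730^0.5) / (0.926×0.9730^2) = 0.02841/0.8767 = 0.0324.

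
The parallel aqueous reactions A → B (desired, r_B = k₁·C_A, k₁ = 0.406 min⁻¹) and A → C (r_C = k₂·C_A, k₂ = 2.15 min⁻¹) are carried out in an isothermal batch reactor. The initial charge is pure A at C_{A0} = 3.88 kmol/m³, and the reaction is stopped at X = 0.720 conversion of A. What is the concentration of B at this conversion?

C_A = C_{A0}(1−X) = 1.086 kmol/m³.
Both paths are first order in A, so the instantaneous fraction to B is constant: dC_B/d(−C_A) = k₁/(k₁+k₂) = 0.1588.
C_B = 0.1588·(C_{A0}−C_A) = 0.1588×2.794 = 0.444 kmol/m³.

0.444 kmol/m³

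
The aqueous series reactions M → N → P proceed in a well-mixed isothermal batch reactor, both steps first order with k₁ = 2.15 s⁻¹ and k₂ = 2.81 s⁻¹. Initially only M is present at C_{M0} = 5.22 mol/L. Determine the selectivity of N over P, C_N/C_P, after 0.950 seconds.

The intermediate concentration in a first-order A→B→C sequence is C_N = k₁C_{M0}(e^(−k₁t) − e^(−k₂t))/(k₂−k₁).
e^(−k₁t) = e^(−2.15×0.950) = e^(−2.042) = 0.1297; e^(−k₂t) = e^(−2.669) = 0.06929.
C_N = 2.15×5.22/(2.81−2.15) × (0.1297−0.06929) = 17.00×0.06042 = 1.027 mol/L.
C_M = C_{M0}e^(−k₁t) = 0.6771 mol/L, so C_P = C_{M0}−C_M−C_N = 3.516 mol/L; C_N/C_P = 0.292.

0.292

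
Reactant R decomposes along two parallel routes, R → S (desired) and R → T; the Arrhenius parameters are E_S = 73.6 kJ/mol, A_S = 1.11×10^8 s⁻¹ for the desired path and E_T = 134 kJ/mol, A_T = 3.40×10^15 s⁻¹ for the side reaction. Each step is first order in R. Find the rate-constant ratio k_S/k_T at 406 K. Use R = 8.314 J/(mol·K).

k_S/k_T = (A_S/A_T)·exp[−(E_S−E_T)/(RT)] = (A_S/A_T)·exp[(E_T−E_S)/(RT)].
(E_T−E_S)/(RT) = (134−73.6)×10³/(8.314×406) = 60400/3375 = 17.89.
k_S/k_T = (1.11×10^8/3.40×10^15)·exp(17.89) = 3.265×10^-8 × 5.904×10^7 = 1.93.
Since E_S < E_T, lowering the temperature improves selectivity toward S.

1.93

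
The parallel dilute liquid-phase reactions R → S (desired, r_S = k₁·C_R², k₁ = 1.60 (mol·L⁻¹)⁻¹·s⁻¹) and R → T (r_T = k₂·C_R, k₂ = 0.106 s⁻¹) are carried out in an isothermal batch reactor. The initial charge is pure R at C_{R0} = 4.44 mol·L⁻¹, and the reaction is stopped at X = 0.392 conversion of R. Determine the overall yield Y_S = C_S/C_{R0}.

C_R = C_{R0}(1−X) = 2.700 mol·L⁻¹.
Along a PFR/batch, dC_T/dC_R = −r_T/(r_S+r_T) = −k₂/(k₂+k₁·C_R).
Integrating from C_{R0} to C_R: C_T = (0.106/1.60)·ln[(0.106+1.60·4.44)/(0.106+1.60·2.70)] = 0.06625·ln(7.210/4.425) = 0.03234 mol·L⁻¹.
Then C_S = (C_{R0}−C_R) − C_T = 1.740 − 0.03234 = 1.708 mol·L⁻¹.
Y_S = C_S/C_{R0} = 1.708/4.44 = 0.385.

0.385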